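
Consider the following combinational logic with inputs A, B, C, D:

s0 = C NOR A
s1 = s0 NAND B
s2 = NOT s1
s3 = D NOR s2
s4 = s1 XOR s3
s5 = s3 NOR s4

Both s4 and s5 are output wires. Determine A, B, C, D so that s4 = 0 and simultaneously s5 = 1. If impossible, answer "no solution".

A=0, B=1, C=0, D=1

Check with A=0, B=1, C=0, D=1:
s0 = C NOR A = 0 NOR 0 = 1
s1 = s0 NAND B = 1 NAND 1 = 0
s2 = NOT s1 = NOT 0 = 1
s3 = D NOR s2 = 1 NOR 1 = 0
s4 = s1 XOR s3 = 0 XOR 0 = 0
s5 = s3 NOR s4 = 0 NOR 0 = 1
So s4 = 0 and s5 = 1.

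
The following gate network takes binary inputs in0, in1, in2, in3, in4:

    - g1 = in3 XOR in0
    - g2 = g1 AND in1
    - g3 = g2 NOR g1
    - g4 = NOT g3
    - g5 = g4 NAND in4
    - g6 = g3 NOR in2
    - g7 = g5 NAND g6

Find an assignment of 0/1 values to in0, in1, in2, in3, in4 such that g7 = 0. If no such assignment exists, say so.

in0=1, in1=1, in2=0, in3=0, in4=0

g7 = g5 NAND g6 must be 0, so both g5 = 1 and g6 = 1.
g5 = g4 NAND in4 must be 1, so at least one of g4, in4 is 0.
g6 = g3 NOR in2 must be 1, so both g3 = 0 and in2 = 0.
Check with in0=1, in1=1, in2=0, in3=0, in4=0:
g1 = in3 XOR in0 = 0 XOR 1 = 1
g2 = g1 AND in1 = 1 AND 1 = 1
g3 = g2 NOR g1 = 1 NOR 1 = 0
g4 = NOT g3 = NOT 0 = 1
g5 = g4 NAND in4 = 1 NAND 0 = 1
g6 = g3 NOR in2 = 0 NOR 0 = 1
g7 = g5 NAND g6 = 1 NAND 1 = 0
So g7 = 0 as required.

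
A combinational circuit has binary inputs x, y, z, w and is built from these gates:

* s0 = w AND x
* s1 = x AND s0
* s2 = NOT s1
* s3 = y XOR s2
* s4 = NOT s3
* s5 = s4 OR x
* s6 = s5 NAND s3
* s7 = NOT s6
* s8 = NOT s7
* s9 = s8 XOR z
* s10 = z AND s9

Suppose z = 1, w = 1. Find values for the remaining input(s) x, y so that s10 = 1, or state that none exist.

s10 = z AND s9 must be 1, so both z = 1 and s9 = 1.
s9 = s8 XOR z must be 1, so s8 and z differ.
Check with z = 1, w = 1 and x=1, y=1:
s0 = w AND x = 1 AND 1 = 1
s1 = x AND s0 = 1 AND 1 = 1
s2 = NOT s1 = NOT 1 = 0
s3 = y XOR s2 = 1 XOR 0 = 1
s4 = NOT s3 = NOT 1 = 0
s5 = s4 OR x = 0 OR 1 = 1
s6 = s5 NAND s3 = 1 NAND 1 = 0
s7 = NOT s6 = NOT 0 = 1
s8 = NOT s7 = NOT 1 = 0
s9 = s8 XOR z = 0 XOR 1 = 1
s10 = z AND s9 = 1 AND 1 = 1
So s10 = 1.

x=1, y=1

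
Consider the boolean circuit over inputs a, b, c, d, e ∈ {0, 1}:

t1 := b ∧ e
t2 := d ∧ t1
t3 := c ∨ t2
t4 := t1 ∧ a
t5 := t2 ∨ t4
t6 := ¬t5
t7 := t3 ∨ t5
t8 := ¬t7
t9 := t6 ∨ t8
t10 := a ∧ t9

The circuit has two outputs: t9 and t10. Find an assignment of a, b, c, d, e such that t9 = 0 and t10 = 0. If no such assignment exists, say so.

Check with a=1 b=1 c=1 d=1 e=1:
t1 = b ∧ e = 1 ∧ 1 = 1
t2 = d ∧ t1 = 1 ∧ 1 = 1
t3 = c ∨ t2 = 1 ∨ 1 = 1
t4 = t1 ∧ a = 1 ∧ 1 = 1
t5 = t2 ∨ t4 = 1 ∨ 1 = 1
t6 = ¬t5 = ¬1 = 0
t7 = t3 ∨ t5 = 1 ∨ 1 = 1
t8 = ¬t7 = ¬1 = 0
t9 = t6 ∨ t8 = 0 ∨ 0 = 0
t10 = a ∧ t9 = 1 ∧ 0 = 0
So t9 = 0 and t10 = 0.

a=1 b=1 c=1 d=1 e=1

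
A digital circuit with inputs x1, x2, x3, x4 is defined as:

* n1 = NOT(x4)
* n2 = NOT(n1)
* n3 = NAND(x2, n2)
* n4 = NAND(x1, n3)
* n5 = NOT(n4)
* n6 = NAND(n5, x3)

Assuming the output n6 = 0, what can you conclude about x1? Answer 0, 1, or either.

n6 = NAND(n5, x3) must be 0, so both n5 = 1 and x3 = 1.
n5 = NOT(n4) must be 1, so n4 = 0.
Every assignment with n6 = 0 has x1 = 1; there are 3 such assignment(s).
  x1=1, x2=0, x3=1, x4=0
  x1=1, x2=0, x3=1, x4=1
  x1=1, x2=1, x3=1, x4=0

1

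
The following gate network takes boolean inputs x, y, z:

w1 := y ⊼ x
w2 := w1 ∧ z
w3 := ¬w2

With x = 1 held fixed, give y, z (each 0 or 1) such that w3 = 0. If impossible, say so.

y=0 z=1

w3 = ¬w2 must be 0, so w2 = 1.
Check with x = 1 and y=0, z=1:
w1 = y ⊼ x = 0 ⊼ 1 = 1
w2 = w1 ∧ z = 1 ∧ 1 = 1
w3 = ¬w2 = ¬1 = 0
So w3 = 0.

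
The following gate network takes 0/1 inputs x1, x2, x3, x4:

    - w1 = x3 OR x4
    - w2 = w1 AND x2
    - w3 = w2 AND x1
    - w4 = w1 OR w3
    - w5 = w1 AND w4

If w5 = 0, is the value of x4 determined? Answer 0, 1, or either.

0

w5 = w1 AND w4 must be 0, so at least one of w1, w4 is 0.
Every assignment with w5 = 0 has x4 = 0; there are 4 such assignment(s).
  x1=0, x2=0, x3=0, x4=0
  x1=0, x2=1, x3=0, x4=0
  x1=1, x2=0, x3=0, x4=0
  x1=1, x2=1, x3=0, x4=0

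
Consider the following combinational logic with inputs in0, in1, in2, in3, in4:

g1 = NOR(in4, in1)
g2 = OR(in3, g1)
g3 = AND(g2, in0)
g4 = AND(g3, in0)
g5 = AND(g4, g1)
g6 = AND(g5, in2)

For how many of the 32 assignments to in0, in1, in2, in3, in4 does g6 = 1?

g6 = AND(g5, in2) must be 1, so both g5 = 1 and in2 = 1.
g5 = AND(g4, g1) must be 1, so both g4 = 1 and g1 = 1.
g4 = AND(g3, in0) must be 1, so both g3 = 1 and in0 = 1.
Satisfying assignments:
  in0=1, in1=0, in2=1, in3=0, in4=0
  in0=1, in1=0, in2=1, in3=1, in4=0

2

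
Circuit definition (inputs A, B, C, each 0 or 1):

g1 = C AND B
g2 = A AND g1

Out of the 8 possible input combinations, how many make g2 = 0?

g2 = A AND g1 must be 0, so at least one of A, g1 is 0.
Enumerating the 8 input combinations, 7 give g2 = 0 and 1 give g2 = 1.

7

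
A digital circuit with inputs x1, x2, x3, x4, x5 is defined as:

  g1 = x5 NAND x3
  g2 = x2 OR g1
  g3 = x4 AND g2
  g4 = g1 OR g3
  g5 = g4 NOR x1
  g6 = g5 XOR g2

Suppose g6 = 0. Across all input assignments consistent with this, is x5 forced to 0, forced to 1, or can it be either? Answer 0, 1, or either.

g6 = g5 XOR g2 must be 0, so g5 and g2 are equal.
Every assignment with g6 = 0 has x5 = 1; there are 3 such assignment(s).
  x1=0, x2=1, x3=1, x4=0, x5=1
  x1=1, x2=0, x3=1, x4=0, x5=1
  x1=1, x2=0, x3=1, x4=1, x5=1

1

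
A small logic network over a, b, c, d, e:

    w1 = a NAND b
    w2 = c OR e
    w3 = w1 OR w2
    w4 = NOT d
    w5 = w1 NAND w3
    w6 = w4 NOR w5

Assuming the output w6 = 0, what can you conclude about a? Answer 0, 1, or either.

Both values of a occur among assignments with w6 = 0:
  a=0: a=0, b=0, c=0, d=0, e=0
  a=1: a=1, b=0, c=0, d=0, e=0

either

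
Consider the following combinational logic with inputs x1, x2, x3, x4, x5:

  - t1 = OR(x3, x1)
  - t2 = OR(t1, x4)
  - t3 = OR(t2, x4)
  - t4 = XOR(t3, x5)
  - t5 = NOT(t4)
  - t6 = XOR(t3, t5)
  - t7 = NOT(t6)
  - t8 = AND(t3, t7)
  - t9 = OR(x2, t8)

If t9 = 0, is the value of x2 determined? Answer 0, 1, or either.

t9 = OR(x2, t8) must be 0, so both x2 = 0 and t8 = 0.
t8 = AND(t3, t7) must be 0, so at least one of t3, t7 is 0.
Every assignment with t9 = 0 has x2 = 0; there are 9 such assignment(s).

0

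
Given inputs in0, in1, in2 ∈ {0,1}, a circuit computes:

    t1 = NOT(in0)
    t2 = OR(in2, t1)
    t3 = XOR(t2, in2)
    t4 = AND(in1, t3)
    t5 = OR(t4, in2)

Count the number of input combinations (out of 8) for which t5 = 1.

5

t5 = OR(t4, in2) must be 1, so at least one of t4, in2 is 1.
Satisfying assignments:
  in0=0, in1=0, in2=1
  in0=0, in1=1, in2=0
  in0=0, in1=1, in2=1
  in0=1, in1=0, in2=1
  in0=1, in1=1, in2=1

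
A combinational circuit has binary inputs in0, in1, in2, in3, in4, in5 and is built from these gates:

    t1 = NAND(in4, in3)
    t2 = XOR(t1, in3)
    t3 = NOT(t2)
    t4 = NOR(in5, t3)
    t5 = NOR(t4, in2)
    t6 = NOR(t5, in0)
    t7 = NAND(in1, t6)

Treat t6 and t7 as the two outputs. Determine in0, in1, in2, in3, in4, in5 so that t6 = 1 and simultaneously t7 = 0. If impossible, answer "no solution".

in0=0, in1=1, in2=1, in3=1, in4=0, in5=0

Check with in0=0, in1=1, in2=1, in3=1, in4=0, in5=0:
t1 = NAND(in4, in3) = NAND(0, 1) = 1
t2 = XOR(t1, in3) = XOR(1, 1) = 0
t3 = NOT(t2) = NOT 0 = 1
t4 = NOR(in5, t3) = NOR(0, 1) = 0
t5 = NOR(t4, in2) = NOR(0, 1) = 0
t6 = NOR(t5, in0) = NOR(0, 0) = 1
t7 = NAND(in1, t6) = NAND(1, 1) = 0
So t6 = 1 and t7 = 0.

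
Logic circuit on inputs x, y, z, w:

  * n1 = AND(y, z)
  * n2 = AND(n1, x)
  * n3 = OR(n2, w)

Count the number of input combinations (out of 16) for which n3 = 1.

9

n3 = OR(n2, w) must be 1, so at least one of n2, w is 1.
Enumerating the 16 input combinations, 9 give n3 = 1 and 7 give n3 = 0.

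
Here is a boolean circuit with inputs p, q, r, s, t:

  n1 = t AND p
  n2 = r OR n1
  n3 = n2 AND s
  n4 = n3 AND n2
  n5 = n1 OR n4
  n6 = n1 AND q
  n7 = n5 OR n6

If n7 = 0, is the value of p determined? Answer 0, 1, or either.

either

Both values of p occur among assignments with n7 = 0:
  p=0: p=0, q=0, r=0, s=0, t=0
  p=1: p=1, q=0, r=0, s=0, t=0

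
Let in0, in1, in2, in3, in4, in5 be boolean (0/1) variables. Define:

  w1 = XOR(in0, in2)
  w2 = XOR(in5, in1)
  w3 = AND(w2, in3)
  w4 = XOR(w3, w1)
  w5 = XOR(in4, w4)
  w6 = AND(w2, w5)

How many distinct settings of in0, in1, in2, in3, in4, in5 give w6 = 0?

48

w6 = AND(w2, w5) must be 0, so at least one of w2, w5 is 0.
Enumerating the 64 input combinations, 48 give w6 = 0 and 16 give w6 = 1.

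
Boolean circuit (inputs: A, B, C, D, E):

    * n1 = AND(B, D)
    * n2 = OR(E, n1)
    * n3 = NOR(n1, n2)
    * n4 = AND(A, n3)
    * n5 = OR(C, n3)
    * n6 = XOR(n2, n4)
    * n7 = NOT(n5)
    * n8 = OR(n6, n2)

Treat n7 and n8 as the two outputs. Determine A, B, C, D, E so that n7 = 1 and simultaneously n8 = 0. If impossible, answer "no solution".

Across all 32 input combinations, none give both n7 = 1 and n8 = 0.

no solution exists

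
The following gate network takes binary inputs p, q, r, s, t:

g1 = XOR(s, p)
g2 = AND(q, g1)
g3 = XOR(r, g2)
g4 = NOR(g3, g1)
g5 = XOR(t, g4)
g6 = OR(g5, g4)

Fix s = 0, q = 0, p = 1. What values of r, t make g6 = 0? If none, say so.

r=1, t=0

g6 = OR(g5, g4) must be 0, so both g5 = 0 and g4 = 0.
Check with s = 0, q = 0, p = 1 and r=1, t=0:
g1 = XOR(s, p) = XOR(0, 1) = 1
g2 = AND(q, g1) = AND(0, 1) = 0
g3 = XOR(r, g2) = XOR(1, 0) = 1
g4 = NOR(g3, g1) = NOR(1, 1) = 0
g5 = XOR(t, g4) = XOR(0, 0) = 0
g6 = OR(g5, g4) = OR(0, 0) = 0
So g6 = 0.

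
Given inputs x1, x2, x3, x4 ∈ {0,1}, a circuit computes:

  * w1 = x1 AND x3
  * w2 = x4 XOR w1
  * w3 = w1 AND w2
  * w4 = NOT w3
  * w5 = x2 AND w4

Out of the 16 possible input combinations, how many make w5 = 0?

w5 = x2 AND w4 must be 0, so at least one of x2, w4 is 0.
Enumerating the 16 input combinations, 9 give w5 = 0 and 7 give w5 = 1.

9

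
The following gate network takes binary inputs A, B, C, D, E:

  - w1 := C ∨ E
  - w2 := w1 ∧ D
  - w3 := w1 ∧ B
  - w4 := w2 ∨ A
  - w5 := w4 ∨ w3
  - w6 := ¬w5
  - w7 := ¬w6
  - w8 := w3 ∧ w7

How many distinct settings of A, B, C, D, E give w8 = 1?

w8 = w3 ∧ w7 must be 1, so both w3 = 1 and w7 = 1.
Enumerating the 32 input combinations, 12 give w8 = 1 and 20 give w8 = 0.

12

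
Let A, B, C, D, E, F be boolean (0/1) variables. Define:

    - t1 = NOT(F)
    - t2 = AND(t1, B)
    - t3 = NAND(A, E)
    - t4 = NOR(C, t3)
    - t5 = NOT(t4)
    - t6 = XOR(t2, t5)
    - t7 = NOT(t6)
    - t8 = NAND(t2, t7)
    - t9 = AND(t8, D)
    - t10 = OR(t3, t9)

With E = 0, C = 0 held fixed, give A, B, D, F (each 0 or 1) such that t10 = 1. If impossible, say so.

t10 = OR(t3, t9) must be 1, so at least one of t3, t9 is 1.
Check with E = 0, C = 0 and A=0, B=0, D=0, F=1:
t1 = NOT(F) = NOT 1 = 0
t2 = AND(t1, B) = AND(0, 0) = 0
t3 = NAND(A, E) = NAND(0, 0) = 1
t4 = NOR(C, t3) = NOR(0, 1) = 0
t5 = NOT(t4) = NOT 0 = 1
t6 = XOR(t2, t5) = XOR(0, 1) = 1
t7 = NOT(t6) = NOT 1 = 0
t8 = NAND(t2, t7) = NAND(0, 0) = 1
t9 = AND(t8, D) = AND(1, 0) = 0
t10 = OR(t3, t9) = OR(1, 0) = 1
So t10 = 1.

A=0, B=0, D=0, F=1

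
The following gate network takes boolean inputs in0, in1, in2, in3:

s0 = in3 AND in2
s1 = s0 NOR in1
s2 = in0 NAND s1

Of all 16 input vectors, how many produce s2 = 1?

13

s2 = in0 NAND s1 must be 1, so at least one of in0, s1 is 0.
Enumerating the 16 input combinations, 13 give s2 = 1 and 3 give s2 = 0.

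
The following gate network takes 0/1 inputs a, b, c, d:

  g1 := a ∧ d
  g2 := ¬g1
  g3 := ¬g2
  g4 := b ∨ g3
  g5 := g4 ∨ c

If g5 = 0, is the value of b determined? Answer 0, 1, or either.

0

g5 = g4 ∨ c must be 0, so both g4 = 0 and c = 0.
Every assignment with g5 = 0 has b = 0; there are 3 such assignment(s).
  a=0, b=0, c=0, d=0
  a=0, b=0, c=0, d=1
  a=1, b=0, c=0, d=0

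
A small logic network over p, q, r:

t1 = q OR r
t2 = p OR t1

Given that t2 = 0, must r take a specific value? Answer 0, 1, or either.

t2 = p OR t1 must be 0, so both p = 0 and t1 = 0.
t1 = q OR r must be 0, so both q = 0 and r = 0.
Every assignment with t2 = 0 has r = 0; there are 1 such assignment(s).
  p=0, q=0, r=0

0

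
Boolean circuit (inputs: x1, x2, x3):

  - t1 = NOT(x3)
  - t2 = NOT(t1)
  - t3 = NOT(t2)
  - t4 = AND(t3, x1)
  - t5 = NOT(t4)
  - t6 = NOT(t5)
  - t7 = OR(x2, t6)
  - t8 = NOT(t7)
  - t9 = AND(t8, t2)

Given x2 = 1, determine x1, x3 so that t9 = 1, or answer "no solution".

no solution exists

With x2 = 1 fixed, none of the 4 settings of x1, x3 give t9 = 1.
For example, with x1=1, x3=1:
t1 = NOT(x3) = NOT 1 = 0
t2 = NOT(t1) = NOT 0 = 1
t3 = NOT(t2) = NOT 1 = 0
t4 = AND(t3, x1) = AND(0, 1) = 0
t5 = NOT(t4) = NOT 0 = 1
t6 = NOT(t5) = NOT 1 = 0
t7 = OR(x2, t6) = OR(1, 0) = 1
t8 = NOT(t7) = NOT 1 = 0
t9 = AND(t8, t2) = AND(0, 1) = 0
giving t9 = 0 ≠ 1.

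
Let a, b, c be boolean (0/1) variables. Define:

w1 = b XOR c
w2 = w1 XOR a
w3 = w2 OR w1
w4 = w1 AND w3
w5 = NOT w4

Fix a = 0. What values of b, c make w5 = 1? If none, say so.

w5 = NOT w4 must be 1, so w4 = 0.
Check with a = 0 and b=1, c=1:
w1 = b XOR c = 1 XOR 1 = 0
w2 = w1 XOR a = 0 XOR 0 = 0
w3 = w2 OR w1 = 0 OR 0 = 0
w4 = w1 AND w3 = 0 AND 0 = 0
w5 = NOT w4 = NOT 0 = 1
So w5 = 1.

b=1, c=1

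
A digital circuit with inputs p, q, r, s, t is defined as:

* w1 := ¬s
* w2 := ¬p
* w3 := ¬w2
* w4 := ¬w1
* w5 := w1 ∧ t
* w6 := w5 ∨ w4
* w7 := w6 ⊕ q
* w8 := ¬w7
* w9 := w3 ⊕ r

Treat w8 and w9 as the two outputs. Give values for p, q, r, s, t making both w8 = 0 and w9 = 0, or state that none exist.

p=0, q=0, r=0, s=1, t=1

Check with p=0, q=0, r=0, s=1, t=1:
w1 = ¬s = ¬1 = 0
w2 = ¬p = ¬0 = 1
w3 = ¬w2 = ¬1 = 0
w4 = ¬w1 = ¬0 = 1
w5 = w1 ∧ t = 0 ∧ 1 = 0
w6 = w5 ∨ w4 = 0 ∨ 1 = 1
w7 = w6 ⊕ q = 1 ⊕ 0 = 1
w8 = ¬w7 = ¬1 = 0
w9 = w3 ⊕ r = 0 ⊕ 0 = 0
So w8 = 0 and w9 = 0.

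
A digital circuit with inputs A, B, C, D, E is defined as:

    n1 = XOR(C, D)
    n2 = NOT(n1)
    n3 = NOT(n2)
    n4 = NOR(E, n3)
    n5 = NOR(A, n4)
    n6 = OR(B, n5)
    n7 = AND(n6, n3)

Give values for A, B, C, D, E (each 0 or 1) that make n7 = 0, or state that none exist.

n7 = AND(n6, n3) must be 0, so at least one of n6, n3 is 0.
Check with A=1 B=1 C=1 D=1 E=0:
n1 = XOR(C, D) = XOR(1, 1) = 0
n2 = NOT(n1) = NOT 0 = 1
n3 = NOT(n2) = NOT 1 = 0
n4 = NOR(E, n3) = NOR(0, 0) = 1
n5 = NOR(A, n4) = NOR(1, 1) = 0
n6 = OR(B, n5) = OR(1, 0) = 1
n7 = AND(n6, n3) = AND(1, 0) = 0
So n7 = 0 as required.

A=1 B=1 C=1 D=1 E=0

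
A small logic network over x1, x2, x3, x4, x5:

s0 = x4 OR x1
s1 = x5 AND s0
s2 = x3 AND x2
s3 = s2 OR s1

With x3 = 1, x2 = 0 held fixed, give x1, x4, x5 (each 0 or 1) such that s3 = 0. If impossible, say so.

s3 = s2 OR s1 must be 0, so both s2 = 0 and s1 = 0.
Check with x3 = 1, x2 = 0 and x1=0, x4=0, x5=0:
s0 = x4 OR x1 = 0 OR 0 = 0
s1 = x5 AND s0 = 0 AND 0 = 0
s2 = x3 AND x2 = 1 AND 0 = 0
s3 = s2 OR s1 = 0 OR 0 = 0
So s3 = 0.

x1=0, x4=0, x5=0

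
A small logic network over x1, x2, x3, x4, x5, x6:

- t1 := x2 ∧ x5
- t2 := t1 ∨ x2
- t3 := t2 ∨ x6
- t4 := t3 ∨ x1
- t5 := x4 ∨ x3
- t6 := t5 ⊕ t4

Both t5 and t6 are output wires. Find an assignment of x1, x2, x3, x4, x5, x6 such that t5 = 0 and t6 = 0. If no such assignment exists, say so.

Check with x1=0 x2=0 x3=0 x4=0 x5=0 x6=0:
t1 = x2 ∧ x5 = 0 ∧ 0 = 0
t2 = t1 ∨ x2 = 0 ∨ 0 = 0
t3 = t2 ∨ x6 = 0 ∨ 0 = 0
t4 = t3 ∨ x1 = 0 ∨ 0 = 0
t5 = x4 ∨ x3 = 0 ∨ 0 = 0
t6 = t5 ⊕ t4 = 0 ⊕ 0 = 0
So t5 = 0 and t6 = 0.

x1=0 x2=0 x3=0 x4=0 x5=0 x6=0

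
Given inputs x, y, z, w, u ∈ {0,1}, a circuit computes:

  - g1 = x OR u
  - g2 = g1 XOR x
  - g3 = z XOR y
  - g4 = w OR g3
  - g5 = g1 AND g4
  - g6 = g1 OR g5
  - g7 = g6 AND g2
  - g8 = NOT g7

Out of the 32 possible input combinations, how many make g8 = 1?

24

g8 = NOT g7 must be 1, so g7 = 0.
Enumerating the 32 input combinations, 24 give g8 = 1 and 8 give g8 = 0.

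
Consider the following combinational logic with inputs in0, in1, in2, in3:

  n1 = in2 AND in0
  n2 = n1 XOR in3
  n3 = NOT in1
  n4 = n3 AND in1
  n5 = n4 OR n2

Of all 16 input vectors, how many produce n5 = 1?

8

n5 = n4 OR n2 must be 1, so at least one of n4, n2 is 1.
Enumerating the 16 input combinations, 8 give n5 = 1 and 8 give n5 = 0.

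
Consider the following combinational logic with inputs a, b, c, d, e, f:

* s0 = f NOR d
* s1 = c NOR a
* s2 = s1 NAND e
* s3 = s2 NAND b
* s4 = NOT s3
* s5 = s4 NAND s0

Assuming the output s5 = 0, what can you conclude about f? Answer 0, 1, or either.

s5 = s4 NAND s0 must be 0, so both s4 = 1 and s0 = 1.
s4 = NOT s3 must be 1, so s3 = 0.
s0 = f NOR d must be 1, so both f = 0 and d = 0.
Every assignment with s5 = 0 has f = 0; there are 7 such assignment(s).

0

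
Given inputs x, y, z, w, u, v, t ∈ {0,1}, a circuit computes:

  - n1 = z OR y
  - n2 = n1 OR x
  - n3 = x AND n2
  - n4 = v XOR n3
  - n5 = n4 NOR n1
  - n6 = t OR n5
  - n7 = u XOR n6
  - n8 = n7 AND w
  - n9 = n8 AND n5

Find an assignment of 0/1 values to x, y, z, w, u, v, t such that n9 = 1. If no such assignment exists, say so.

x=1 y=0 z=0 w=1 u=0 v=1 t=0

n9 = n8 AND n5 must be 1, so both n8 = 1 and n5 = 1.
Check with x=1 y=0 z=0 w=1 u=0 v=1 t=0:
n1 = z OR y = 0 OR 0 = 0
n2 = n1 OR x = 0 OR 1 = 1
n3 = x AND n2 = 1 AND 1 = 1
n4 = v XOR n3 = 1 XOR 1 = 0
n5 = n4 NOR n1 = 0 NOR 0 = 1
n6 = t OR n5 = 0 OR 1 = 1
n7 = u XOR n6 = 0 XOR 1 = 1
n8 = n7 AND w = 1 AND 1 = 1
n9 = n8 AND n5 = 1 AND 1 = 1
So n9 = 1 as required.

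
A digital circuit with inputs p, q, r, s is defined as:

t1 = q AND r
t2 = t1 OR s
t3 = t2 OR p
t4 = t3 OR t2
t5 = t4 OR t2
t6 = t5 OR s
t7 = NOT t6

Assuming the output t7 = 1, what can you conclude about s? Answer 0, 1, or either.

t7 = NOT t6 must be 1, so t6 = 0.
t6 = t5 OR s must be 0, so both t5 = 0 and s = 0.
Every assignment with t7 = 1 has s = 0; there are 3 such assignment(s).
  p=0, q=0, r=0, s=0
  p=0, q=0, r=1, s=0
  p=0, q=1, r=0, s=0

0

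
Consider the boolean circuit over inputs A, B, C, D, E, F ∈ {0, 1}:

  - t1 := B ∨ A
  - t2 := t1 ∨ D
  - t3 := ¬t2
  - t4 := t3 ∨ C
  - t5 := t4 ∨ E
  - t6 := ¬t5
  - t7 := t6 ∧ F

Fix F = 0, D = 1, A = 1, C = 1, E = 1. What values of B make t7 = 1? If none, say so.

With F = 0, D = 1, A = 1, C = 1, E = 1 fixed, none of the 2 settings of B give t7 = 1.
For example, with B=1:
t1 = B ∨ A = 1 ∨ 1 = 1
t2 = t1 ∨ D = 1 ∨ 1 = 1
t3 = ¬t2 = ¬1 = 0
t4 = t3 ∨ C = 0 ∨ 1 = 1
t5 = t4 ∨ E = 1 ∨ 1 = 1
t6 = ¬t5 = ¬1 = 0
t7 = t6 ∧ F = 0 ∧ 0 = 0
giving t7 = 0 ≠ 1.

no solution exists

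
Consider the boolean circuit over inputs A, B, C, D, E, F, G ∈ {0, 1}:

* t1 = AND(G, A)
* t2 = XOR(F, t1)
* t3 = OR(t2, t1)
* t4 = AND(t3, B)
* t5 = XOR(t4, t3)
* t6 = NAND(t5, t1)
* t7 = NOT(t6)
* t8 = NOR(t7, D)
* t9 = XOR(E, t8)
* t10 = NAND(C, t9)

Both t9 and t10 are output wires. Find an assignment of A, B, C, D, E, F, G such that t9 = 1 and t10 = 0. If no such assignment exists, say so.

A=1, B=0, C=1, D=1, E=1, F=0, G=1

Check with A=1, B=0, C=1, D=1, E=1, F=0, G=1:
t1 = AND(G, A) = AND(1, 1) = 1
t2 = XOR(F, t1) = XOR(0, 1) = 1
t3 = OR(t2, t1) = OR(1, 1) = 1
t4 = AND(t3, B) = AND(1, 0) = 0
t5 = XOR(t4, t3) = XOR(0, 1) = 1
t6 = NAND(t5, t1) = NAND(1, 1) = 0
t7 = NOT(t6) = NOT 0 = 1
t8 = NOR(t7, D) = NOR(1, 1) = 0
t9 = XOR(E, t8) = XOR(1, 0) = 1
t10 = NAND(C, t9) = NAND(1, 1) = 0
So t9 = 1 and t10 = 0.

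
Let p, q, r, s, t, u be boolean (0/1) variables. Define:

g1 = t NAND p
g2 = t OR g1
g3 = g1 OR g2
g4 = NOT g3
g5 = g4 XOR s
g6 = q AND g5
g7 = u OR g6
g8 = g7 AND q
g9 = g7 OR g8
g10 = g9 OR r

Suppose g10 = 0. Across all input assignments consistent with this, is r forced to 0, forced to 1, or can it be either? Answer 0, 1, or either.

g10 = g9 OR r must be 0, so both g9 = 0 and r = 0.
g9 = g7 OR g8 must be 0, so both g7 = 0 and g8 = 0.
g7 = u OR g6 must be 0, so both u = 0 and g6 = 0.
Every assignment with g10 = 0 has r = 0; there are 12 such assignment(s).

0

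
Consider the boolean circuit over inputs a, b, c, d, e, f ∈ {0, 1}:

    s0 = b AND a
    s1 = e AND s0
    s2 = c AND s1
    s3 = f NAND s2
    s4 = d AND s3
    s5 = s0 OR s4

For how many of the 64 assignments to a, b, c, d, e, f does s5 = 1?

40

s5 = s0 OR s4 must be 1, so at least one of s0, s4 is 1.
Enumerating the 64 input combinations, 40 give s5 = 1 and 24 give s5 = 0.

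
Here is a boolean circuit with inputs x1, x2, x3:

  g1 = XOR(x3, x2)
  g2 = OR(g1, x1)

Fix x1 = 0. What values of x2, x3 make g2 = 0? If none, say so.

Check with x1 = 0 and x2=0, x3=0:
g1 = XOR(x3, x2) = XOR(0, 0) = 0
g2 = OR(g1, x1) = OR(0, 0) = 0
So g2 = 0.

x2=0, x3=0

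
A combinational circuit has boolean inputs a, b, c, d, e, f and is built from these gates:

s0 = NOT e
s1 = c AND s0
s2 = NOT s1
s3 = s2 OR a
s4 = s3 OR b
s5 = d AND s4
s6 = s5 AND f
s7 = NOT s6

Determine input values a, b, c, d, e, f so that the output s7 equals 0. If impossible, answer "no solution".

a=1, b=1, c=0, d=1, e=0, f=1

Check with a=1, b=1, c=0, d=1, e=0, f=1:
s0 = NOT e = NOT 0 = 1
s1 = c AND s0 = 0 AND 1 = 0
s2 = NOT s1 = NOT 0 = 1
s3 = s2 OR a = 1 OR 1 = 1
s4 = s3 OR b = 1 OR 1 = 1
s5 = d AND s4 = 1 AND 1 = 1
s6 = s5 AND f = 1 AND 1 = 1
s7 = NOT s6 = NOT 1 = 0
So s7 = 0 as required.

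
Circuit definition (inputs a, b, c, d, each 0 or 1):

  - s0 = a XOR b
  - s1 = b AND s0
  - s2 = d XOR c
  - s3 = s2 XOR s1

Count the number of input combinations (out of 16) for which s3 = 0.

8

s3 = s2 XOR s1 must be 0, so s2 and s1 are equal.
Enumerating the 16 input combinations, 8 give s3 = 0 and 8 give s3 = 1.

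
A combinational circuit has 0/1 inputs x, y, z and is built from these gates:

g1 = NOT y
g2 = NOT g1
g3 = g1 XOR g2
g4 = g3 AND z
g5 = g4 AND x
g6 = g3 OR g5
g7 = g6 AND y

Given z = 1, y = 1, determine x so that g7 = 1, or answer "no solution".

x=0

Check with z = 1, y = 1 and x=0:
g1 = NOT y = NOT 1 = 0
g2 = NOT g1 = NOT 0 = 1
g3 = g1 XOR g2 = 0 XOR 1 = 1
g4 = g3 AND z = 1 AND 1 = 1
g5 = g4 AND x = 1 AND 0 = 0
g6 = g3 OR g5 = 1 OR 0 = 1
g7 = g6 AND y = 1 AND 1 = 1
So g7 = 1.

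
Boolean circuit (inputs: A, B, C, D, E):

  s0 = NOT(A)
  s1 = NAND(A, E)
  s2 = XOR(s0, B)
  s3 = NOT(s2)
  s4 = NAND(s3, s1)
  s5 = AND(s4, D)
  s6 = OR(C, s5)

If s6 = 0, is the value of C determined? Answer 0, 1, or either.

0

s6 = OR(C, s5) must be 0, so both C = 0 and s5 = 0.
s5 = AND(s4, D) must be 0, so at least one of s4, D is 0.
Every assignment with s6 = 0 has C = 0; there are 11 such assignment(s).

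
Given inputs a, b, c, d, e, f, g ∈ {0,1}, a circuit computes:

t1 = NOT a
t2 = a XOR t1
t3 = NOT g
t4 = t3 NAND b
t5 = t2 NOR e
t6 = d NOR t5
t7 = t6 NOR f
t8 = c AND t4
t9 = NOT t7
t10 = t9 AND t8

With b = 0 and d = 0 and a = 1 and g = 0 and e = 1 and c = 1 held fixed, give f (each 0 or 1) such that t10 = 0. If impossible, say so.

no solution exists

With b = 0 and d = 0 and a = 1 and g = 0 and e = 1 and c = 1 fixed, none of the 2 settings of f give t10 = 0.
For example, with f=1:
t1 = NOT a = NOT 1 = 0
t2 = a XOR t1 = 1 XOR 0 = 1
t3 = NOT g = NOT 0 = 1
t4 = t3 NAND b = 1 NAND 0 = 1
t5 = t2 NOR e = 1 NOR 1 = 0
t6 = d NOR t5 = 0 NOR 0 = 1
t7 = t6 NOR f = 1 NOR 1 = 0
t8 = c AND t4 = 1 AND 1 = 1
t9 = NOT t7 = NOT 0 = 1
t10 = t9 AND t8 = 1 AND 1 = 1
giving t10 = 1 ≠ 0.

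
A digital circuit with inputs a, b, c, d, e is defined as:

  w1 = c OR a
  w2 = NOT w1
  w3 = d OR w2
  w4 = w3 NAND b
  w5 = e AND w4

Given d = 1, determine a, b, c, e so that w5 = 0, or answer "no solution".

w5 = e AND w4 must be 0, so at least one of e, w4 is 0.
Check with d = 1 and a=1, b=1, c=1, e=0:
w1 = c OR a = 1 OR 1 = 1
w2 = NOT w1 = NOT 1 = 0
w3 = d OR w2 = 1 OR 0 = 1
w4 = w3 NAND b = 1 NAND 1 = 0
w5 = e AND w4 = 0 AND 0 = 0
So w5 = 0.

a=1, b=1, c=1, e=0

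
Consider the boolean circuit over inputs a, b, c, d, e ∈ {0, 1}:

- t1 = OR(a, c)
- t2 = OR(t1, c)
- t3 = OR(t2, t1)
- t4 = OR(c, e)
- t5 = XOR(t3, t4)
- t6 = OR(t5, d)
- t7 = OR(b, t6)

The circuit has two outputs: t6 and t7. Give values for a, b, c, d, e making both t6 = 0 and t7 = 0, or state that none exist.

a=1, b=0, c=0, d=0, e=1

Check with a=1, b=0, c=0, d=0, e=1:
t1 = OR(a, c) = OR(1, 0) = 1
t2 = OR(t1, c) = OR(1, 0) = 1
t3 = OR(t2, t1) = OR(1, 1) = 1
t4 = OR(c, e) = OR(0, 1) = 1
t5 = XOR(t3, t4) = XOR(1, 1) = 0
t6 = OR(t5, d) = OR(0, 0) = 0
t7 = OR(b, t6) = OR(0, 0) = 0
So t6 = 0 and t7 = 0.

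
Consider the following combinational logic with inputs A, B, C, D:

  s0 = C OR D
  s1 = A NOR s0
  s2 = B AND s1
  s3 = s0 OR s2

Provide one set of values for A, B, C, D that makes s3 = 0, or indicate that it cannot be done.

A=1 B=1 C=0 D=0

s3 = s0 OR s2 must be 0, so both s0 = 0 and s2 = 0.
s0 = C OR D must be 0, so both C = 0 and D = 0.
Check with A=1 B=1 C=0 D=0:
s0 = C OR D = 0 OR 0 = 0
s1 = A NOR s0 = 1 NOR 0 = 0
s2 = B AND s1 = 1 AND 0 = 0
s3 = s0 OR s2 = 0 OR 0 = 0
So s3 = 0 as required.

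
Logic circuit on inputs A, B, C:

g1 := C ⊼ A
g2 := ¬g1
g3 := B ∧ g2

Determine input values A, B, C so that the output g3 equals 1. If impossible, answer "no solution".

Check with A=1, B=1, C=1:
g1 = C ⊼ A = 1 ⊼ 1 = 0
g2 = ¬g1 = ¬0 = 1
g3 = B ∧ g2 = 1 ∧ 1 = 1
So g3 = 1 as required.

A=1, B=1, C=1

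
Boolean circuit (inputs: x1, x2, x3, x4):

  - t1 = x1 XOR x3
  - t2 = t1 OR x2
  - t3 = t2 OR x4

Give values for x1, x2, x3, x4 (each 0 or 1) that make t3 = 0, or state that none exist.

x1=0 x2=0 x3=0 x4=0

t3 = t2 OR x4 must be 0, so both t2 = 0 and x4 = 0.
Check with x1=0 x2=0 x3=0 x4=0:
t1 = x1 XOR x3 = 0 XOR 0 = 0
t2 = t1 OR x2 = 0 OR 0 = 0
t3 = t2 OR x4 = 0 OR 0 = 0
So t3 = 0 as required.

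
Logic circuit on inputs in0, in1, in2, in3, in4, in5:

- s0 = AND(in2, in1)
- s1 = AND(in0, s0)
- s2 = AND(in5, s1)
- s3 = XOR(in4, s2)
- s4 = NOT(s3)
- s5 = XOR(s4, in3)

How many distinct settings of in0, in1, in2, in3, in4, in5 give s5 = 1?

s5 = XOR(s4, in3) must be 1, so s4 and in3 differ.
Enumerating the 64 input combinations, 32 give s5 = 1 and 32 give s5 = 0.

32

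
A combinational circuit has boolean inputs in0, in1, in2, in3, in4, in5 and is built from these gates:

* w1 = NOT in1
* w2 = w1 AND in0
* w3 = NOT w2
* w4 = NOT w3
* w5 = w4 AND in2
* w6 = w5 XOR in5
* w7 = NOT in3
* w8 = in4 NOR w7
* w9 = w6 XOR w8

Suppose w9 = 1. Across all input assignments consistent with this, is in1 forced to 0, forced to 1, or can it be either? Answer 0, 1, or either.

either

Both values of in1 occur among assignments with w9 = 1:
  in1=0: in0=0, in1=0, in2=0, in3=0, in4=0, in5=1
  in1=1: in0=0, in1=1, in2=0, in3=0, in4=0, in5=1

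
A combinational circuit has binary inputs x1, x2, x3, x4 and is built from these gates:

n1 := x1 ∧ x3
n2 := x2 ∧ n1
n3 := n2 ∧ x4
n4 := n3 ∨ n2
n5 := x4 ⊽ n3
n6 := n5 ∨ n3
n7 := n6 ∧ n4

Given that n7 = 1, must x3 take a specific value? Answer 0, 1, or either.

n7 = n6 ∧ n4 must be 1, so both n6 = 1 and n4 = 1.
n6 = n5 ∨ n3 must be 1, so at least one of n5, n3 is 1.
Every assignment with n7 = 1 has x3 = 1; there are 2 such assignment(s).
  x1=1, x2=1, x3=1, x4=0
  x1=1, x2=1, x3=1, x4=1

1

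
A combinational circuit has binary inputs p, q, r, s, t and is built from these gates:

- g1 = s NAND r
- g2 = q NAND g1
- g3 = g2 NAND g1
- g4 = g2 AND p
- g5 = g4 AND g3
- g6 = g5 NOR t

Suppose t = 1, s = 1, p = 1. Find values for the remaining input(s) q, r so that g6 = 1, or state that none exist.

With t = 1, s = 1, p = 1 fixed, none of the 4 settings of q, r give g6 = 1.
For example, with q=1, r=1:
g1 = s NAND r = 1 NAND 1 = 0
g2 = q NAND g1 = 1 NAND 0 = 1
g3 = g2 NAND g1 = 1 NAND 0 = 1
g4 = g2 AND p = 1 AND 1 = 1
g5 = g4 AND g3 = 1 AND 1 = 1
g6 = g5 NOR t = 1 NOR 1 = 0
giving g6 = 0 ≠ 1.

no solution exists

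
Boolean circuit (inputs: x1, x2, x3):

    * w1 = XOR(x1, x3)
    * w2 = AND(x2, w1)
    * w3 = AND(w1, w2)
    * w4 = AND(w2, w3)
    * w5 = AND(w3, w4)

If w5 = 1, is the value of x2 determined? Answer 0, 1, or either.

1

w5 = AND(w3, w4) must be 1, so both w3 = 1 and w4 = 1.
w3 = AND(w1, w2) must be 1, so both w1 = 1 and w2 = 1.
w4 = AND(w2, w3) must be 1, so both w2 = 1 and w3 = 1.
Every assignment with w5 = 1 has x2 = 1; there are 2 such assignment(s).
  x1=0, x2=1, x3=1
  x1=1, x2=1, x3=0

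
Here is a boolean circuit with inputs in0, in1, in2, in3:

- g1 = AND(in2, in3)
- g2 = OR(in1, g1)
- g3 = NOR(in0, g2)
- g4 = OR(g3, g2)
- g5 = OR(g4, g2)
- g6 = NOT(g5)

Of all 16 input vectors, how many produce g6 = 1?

3

g6 = NOT(g5) must be 1, so g5 = 0.
g5 = OR(g4, g2) must be 0, so both g4 = 0 and g2 = 0.
Satisfying assignments:
  in0=1, in1=0, in2=0, in3=0
  in0=1, in1=0, in2=0, in3=1
  in0=1, in1=0, in2=1, in3=0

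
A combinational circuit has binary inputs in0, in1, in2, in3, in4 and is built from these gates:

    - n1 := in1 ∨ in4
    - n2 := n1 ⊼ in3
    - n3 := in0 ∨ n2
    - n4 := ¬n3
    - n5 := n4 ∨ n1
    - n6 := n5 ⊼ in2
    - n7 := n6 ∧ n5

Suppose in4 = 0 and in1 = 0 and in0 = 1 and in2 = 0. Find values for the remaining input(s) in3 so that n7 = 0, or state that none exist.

n7 = n6 ∧ n5 must be 0, so at least one of n6, n5 is 0.
Check with in4 = 0 and in1 = 0 and in0 = 1 and in2 = 0 and in3=1:
n1 = in1 ∨ in4 = 0 ∨ 0 = 0
n2 = n1 ⊼ in3 = 0 ⊼ 1 = 1
n3 = in0 ∨ n2 = 1 ∨ 1 = 1
n4 = ¬n3 = ¬1 = 0
n5 = n4 ∨ n1 = 0 ∨ 0 = 0
n6 = n5 ⊼ in2 = 0 ⊼ 0 = 1
n7 = n6 ∧ n5 = 1 ∧ 0 = 0
So n7 = 0.

in3=1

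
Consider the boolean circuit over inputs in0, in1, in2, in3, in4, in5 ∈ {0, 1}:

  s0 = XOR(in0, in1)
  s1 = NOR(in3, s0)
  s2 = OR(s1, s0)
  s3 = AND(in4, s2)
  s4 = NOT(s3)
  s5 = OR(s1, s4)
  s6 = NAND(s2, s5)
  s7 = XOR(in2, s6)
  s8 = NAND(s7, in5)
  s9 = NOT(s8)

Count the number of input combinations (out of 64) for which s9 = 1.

16

s9 = NOT(s8) must be 1, so s8 = 0.
s8 = NAND(s7, in5) must be 0, so both s7 = 1 and in5 = 1.
Enumerating the 64 input combinations, 16 give s9 = 1 and 48 give s9 = 0.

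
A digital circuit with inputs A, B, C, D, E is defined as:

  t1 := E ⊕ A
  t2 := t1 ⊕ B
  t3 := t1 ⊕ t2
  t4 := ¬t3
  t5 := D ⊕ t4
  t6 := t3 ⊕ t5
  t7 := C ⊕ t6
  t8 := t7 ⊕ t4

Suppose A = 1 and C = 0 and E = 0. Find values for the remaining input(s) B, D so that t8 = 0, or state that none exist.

B=0, D=0

Check with A = 1 and C = 0 and E = 0 and B=0, D=0:
t1 = E ⊕ A = 0 ⊕ 1 = 1
t2 = t1 ⊕ B = 1 ⊕ 0 = 1
t3 = t1 ⊕ t2 = 1 ⊕ 1 = 0
t4 = ¬t3 = ¬0 = 1
t5 = D ⊕ t4 = 0 ⊕ 1 = 1
t6 = t3 ⊕ t5 = 0 ⊕ 1 = 1
t7 = C ⊕ t6 = 0 ⊕ 1 = 1
t8 = t7 ⊕ t4 = 1 ⊕ 1 = 0
So t8 = 0.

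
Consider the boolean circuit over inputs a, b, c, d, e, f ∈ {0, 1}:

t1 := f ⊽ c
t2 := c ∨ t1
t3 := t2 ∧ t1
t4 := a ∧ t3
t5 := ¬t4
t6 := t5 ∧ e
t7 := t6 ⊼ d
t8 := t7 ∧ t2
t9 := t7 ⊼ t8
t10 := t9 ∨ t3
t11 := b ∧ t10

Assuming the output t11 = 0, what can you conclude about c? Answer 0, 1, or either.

Both values of c occur among assignments with t11 = 0:
  c=0: a=0, b=0, c=0, d=0, e=0, f=0
  c=1: a=0, b=0, c=1, d=0, e=0, f=0

either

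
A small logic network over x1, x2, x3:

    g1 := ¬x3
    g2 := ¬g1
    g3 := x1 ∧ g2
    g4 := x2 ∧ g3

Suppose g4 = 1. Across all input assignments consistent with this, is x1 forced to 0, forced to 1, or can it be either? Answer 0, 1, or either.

1

g4 = x2 ∧ g3 must be 1, so both x2 = 1 and g3 = 1.
g3 = x1 ∧ g2 must be 1, so both x1 = 1 and g2 = 1.
g2 = ¬g1 must be 1, so g1 = 0.
Every assignment with g4 = 1 has x1 = 1; there are 1 such assignment(s).
  x1=1, x2=1, x3=1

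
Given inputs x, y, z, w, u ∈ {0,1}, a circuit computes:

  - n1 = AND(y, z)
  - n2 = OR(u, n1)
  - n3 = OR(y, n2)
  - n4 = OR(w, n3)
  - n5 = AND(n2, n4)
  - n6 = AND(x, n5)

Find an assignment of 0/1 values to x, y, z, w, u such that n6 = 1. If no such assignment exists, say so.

Check with x=1, y=0, z=1, w=0, u=1:
n1 = AND(y, z) = AND(0, 1) = 0
n2 = OR(u, n1) = OR(1, 0) = 1
n3 = OR(y, n2) = OR(0, 1) = 1
n4 = OR(w, n3) = OR(0, 1) = 1
n5 = AND(n2, n4) = AND(1, 1) = 1
n6 = AND(x, n5) = AND(1, 1) = 1
So n6 = 1 as required.

x=1, y=0, z=1, w=0, u=1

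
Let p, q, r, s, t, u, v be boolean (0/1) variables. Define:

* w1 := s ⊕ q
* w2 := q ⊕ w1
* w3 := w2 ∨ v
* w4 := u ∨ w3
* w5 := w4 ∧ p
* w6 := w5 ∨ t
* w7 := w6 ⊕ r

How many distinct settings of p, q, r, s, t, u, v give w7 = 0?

w7 = w6 ⊕ r must be 0, so w6 and r are equal.
Enumerating the 128 input combinations, 64 give w7 = 0 and 64 give w7 = 1.

64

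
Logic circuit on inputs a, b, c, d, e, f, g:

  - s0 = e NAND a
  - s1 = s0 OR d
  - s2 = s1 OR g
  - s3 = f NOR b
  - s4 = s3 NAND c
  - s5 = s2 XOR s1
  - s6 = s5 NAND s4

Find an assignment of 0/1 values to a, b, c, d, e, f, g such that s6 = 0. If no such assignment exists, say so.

s6 = s5 NAND s4 must be 0, so both s5 = 1 and s4 = 1.
Check with a=1 b=1 c=1 d=0 e=1 f=0 g=1:
s0 = e NAND a = 1 NAND 1 = 0
s1 = s0 OR d = 0 OR 0 = 0
s2 = s1 OR g = 0 OR 1 = 1
s3 = f NOR b = 0 NOR 1 = 0
s4 = s3 NAND c = 0 NAND 1 = 1
s5 = s2 XOR s1 = 1 XOR 0 = 1
s6 = s5 NAND s4 = 1 NAND 1 = 0
So s6 = 0 as required.

a=1 b=1 c=1 d=0 e=1 f=0 g=1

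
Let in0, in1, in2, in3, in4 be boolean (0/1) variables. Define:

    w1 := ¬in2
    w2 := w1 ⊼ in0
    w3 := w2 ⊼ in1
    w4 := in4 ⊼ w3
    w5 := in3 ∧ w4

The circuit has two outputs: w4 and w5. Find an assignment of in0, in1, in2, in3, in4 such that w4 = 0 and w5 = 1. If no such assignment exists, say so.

Across all 32 input combinations, none give both w4 = 0 and w5 = 1.

no solution exists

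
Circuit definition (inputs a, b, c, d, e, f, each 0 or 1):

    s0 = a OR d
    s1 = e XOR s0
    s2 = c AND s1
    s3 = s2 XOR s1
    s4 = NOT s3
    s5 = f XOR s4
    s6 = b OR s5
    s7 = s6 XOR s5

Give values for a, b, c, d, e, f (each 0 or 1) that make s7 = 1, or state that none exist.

a=0, b=1, c=0, d=0, e=1, f=0

Check with a=0, b=1, c=0, d=0, e=1, f=0:
s0 = a OR d = 0 OR 0 = 0
s1 = e XOR s0 = 1 XOR 0 = 1
s2 = c AND s1 = 0 AND 1 = 0
s3 = s2 XOR s1 = 0 XOR 1 = 1
s4 = NOT s3 = NOT 1 = 0
s5 = f XOR s4 = 0 XOR 0 = 0
s6 = b OR s5 = 1 OR 0 = 1
s7 = s6 XOR s5 = 1 XOR 0 = 1
So s7 = 1 as required.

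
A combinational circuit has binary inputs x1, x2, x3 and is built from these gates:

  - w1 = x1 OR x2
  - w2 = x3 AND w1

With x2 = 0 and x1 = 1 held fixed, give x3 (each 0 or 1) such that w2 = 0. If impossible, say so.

Check with x2 = 0 and x1 = 1 and x3=0:
w1 = x1 OR x2 = 1 OR 0 = 1
w2 = x3 AND w1 = 0 AND 1 = 0
So w2 = 0.

x3=0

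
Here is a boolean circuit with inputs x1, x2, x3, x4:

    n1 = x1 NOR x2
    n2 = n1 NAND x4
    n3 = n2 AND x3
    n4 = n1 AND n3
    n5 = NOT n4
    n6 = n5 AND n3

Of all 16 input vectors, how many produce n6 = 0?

n6 = n5 AND n3 must be 0, so at least one of n5, n3 is 0.
Enumerating the 16 input combinations, 10 give n6 = 0 and 6 give n6 = 1.

10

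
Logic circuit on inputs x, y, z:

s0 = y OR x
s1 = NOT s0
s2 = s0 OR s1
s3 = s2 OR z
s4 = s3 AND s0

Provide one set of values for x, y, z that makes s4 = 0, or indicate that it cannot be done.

x=0, y=0, z=0

s4 = s3 AND s0 must be 0, so at least one of s3, s0 is 0.
Check with x=0, y=0, z=0:
s0 = y OR x = 0 OR 0 = 0
s1 = NOT s0 = NOT 0 = 1
s2 = s0 OR s1 = 0 OR 1 = 1
s3 = s2 OR z = 1 OR 0 = 1
s4 = s3 AND s0 = 1 AND 0 = 0
So s4 = 0 as required.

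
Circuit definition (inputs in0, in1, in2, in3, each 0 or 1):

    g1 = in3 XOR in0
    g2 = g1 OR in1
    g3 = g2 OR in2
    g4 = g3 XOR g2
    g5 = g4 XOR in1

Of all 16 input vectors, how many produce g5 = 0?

6

g5 = g4 XOR in1 must be 0, so g4 and in1 are equal.
Satisfying assignments:
  in0=0, in1=0, in2=0, in3=0
  in0=0, in1=0, in2=0, in3=1
  in0=0, in1=0, in2=1, in3=1
  in0=1, in1=0, in2=0, in3=0
  in0=1, in1=0, in2=0, in3=1
  in0=1, in1=0, in2=1, in3=0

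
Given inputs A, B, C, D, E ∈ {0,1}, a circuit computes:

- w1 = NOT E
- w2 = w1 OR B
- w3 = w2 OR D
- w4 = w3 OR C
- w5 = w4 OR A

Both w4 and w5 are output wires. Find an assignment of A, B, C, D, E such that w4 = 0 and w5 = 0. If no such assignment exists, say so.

A=0 B=0 C=0 D=0 E=1

Check with A=0 B=0 C=0 D=0 E=1:
w1 = NOT E = NOT 1 = 0
w2 = w1 OR B = 0 OR 0 = 0
w3 = w2 OR D = 0 OR 0 = 0
w4 = w3 OR C = 0 OR 0 = 0
w5 = w4 OR A = 0 OR 0 = 0
So w4 = 0 and w5 = 0.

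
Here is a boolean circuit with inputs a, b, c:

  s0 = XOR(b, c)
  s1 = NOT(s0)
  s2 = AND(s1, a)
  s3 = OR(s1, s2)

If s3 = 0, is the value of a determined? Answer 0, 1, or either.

either

Both values of a occur among assignments with s3 = 0:
  a=0: a=0, b=0, c=1
  a=1: a=1, b=0, c=1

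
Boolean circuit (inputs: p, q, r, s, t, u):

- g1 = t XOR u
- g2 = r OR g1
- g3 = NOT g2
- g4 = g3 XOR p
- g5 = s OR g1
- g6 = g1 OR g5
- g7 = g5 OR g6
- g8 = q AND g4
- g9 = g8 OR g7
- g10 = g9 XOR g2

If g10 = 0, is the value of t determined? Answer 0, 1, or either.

Both values of t occur among assignments with g10 = 0:
  t=0: p=0, q=0, r=0, s=0, t=0, u=0
  t=1: p=0, q=0, r=0, s=0, t=1, u=0

either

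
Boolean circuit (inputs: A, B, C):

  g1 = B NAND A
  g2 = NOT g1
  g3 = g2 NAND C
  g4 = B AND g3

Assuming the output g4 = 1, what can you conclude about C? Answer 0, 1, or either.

Both values of C occur among assignments with g4 = 1:
  C=0: A=0, B=1, C=0
  C=1: A=0, B=1, C=1

either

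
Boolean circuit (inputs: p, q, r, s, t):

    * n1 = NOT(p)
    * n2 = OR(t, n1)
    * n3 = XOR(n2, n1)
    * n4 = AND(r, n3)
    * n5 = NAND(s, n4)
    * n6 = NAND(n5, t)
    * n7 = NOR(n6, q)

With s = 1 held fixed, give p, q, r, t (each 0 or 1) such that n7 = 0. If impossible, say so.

Check with s = 1 and p=0, q=1, r=0, t=1:
n1 = NOT(p) = NOT 0 = 1
n2 = OR(t, n1) = OR(1, 1) = 1
n3 = XOR(n2, n1) = XOR(1, 1) = 0
n4 = AND(r, n3) = AND(0, 0) = 0
n5 = NAND(s, n4) = NAND(1, 0) = 1
n6 = NAND(n5, t) = NAND(1, 1) = 0
n7 = NOR(n6, q) = NOR(0, 1) = 0
So n7 = 0.

p=0 q=1 r=0 t=1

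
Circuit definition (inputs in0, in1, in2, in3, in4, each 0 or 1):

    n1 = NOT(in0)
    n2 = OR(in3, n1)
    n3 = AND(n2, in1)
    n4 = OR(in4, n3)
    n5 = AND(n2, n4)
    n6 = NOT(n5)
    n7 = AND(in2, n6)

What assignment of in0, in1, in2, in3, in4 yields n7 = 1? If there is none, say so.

in0=0 in1=0 in2=1 in3=0 in4=0

Check with in0=0 in1=0 in2=1 in3=0 in4=0:
n1 = NOT(in0) = NOT 0 = 1
n2 = OR(in3, n1) = OR(0, 1) = 1
n3 = AND(n2, in1) = AND(1, 0) = 0
n4 = OR(in4, n3) = OR(0, 0) = 0
n5 = AND(n2, n4) = AND(1, 0) = 0
n6 = NOT(n5) = NOT 0 = 1
n7 = AND(in2, n6) = AND(1, 1) = 1
So n7 = 1 as required.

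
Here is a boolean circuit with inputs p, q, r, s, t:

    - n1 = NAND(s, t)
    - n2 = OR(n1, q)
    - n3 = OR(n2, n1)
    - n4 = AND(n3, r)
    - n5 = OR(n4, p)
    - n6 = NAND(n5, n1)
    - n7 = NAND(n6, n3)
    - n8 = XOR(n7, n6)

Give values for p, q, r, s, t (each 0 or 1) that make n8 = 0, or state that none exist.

p=0 q=0 r=0 s=1 t=1

n8 = XOR(n7, n6) must be 0, so n7 and n6 are equal.
Check with p=0 q=0 r=0 s=1 t=1:
n1 = NAND(s, t) = NAND(1, 1) = 0
n2 = OR(n1, q) = OR(0, 0) = 0
n3 = OR(n2, n1) = OR(0, 0) = 0
n4 = AND(n3, r) = AND(0, 0) = 0
n5 = OR(n4, p) = OR(0, 0) = 0
n6 = NAND(n5, n1) = NAND(0, 0) = 1
n7 = NAND(n6, n3) = NAND(1, 0) = 1
n8 = XOR(n7, n6) = XOR(1, 1) = 0
So n8 = 0 as required.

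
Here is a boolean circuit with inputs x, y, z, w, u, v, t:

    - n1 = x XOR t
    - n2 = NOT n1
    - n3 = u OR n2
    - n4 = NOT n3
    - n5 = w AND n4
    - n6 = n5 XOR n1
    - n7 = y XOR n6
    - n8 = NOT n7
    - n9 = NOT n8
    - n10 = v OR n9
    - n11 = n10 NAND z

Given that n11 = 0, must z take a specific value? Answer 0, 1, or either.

1

n11 = n10 NAND z must be 0, so both n10 = 1 and z = 1.
Every assignment with n11 = 0 has z = 1; there are 48 such assignment(s).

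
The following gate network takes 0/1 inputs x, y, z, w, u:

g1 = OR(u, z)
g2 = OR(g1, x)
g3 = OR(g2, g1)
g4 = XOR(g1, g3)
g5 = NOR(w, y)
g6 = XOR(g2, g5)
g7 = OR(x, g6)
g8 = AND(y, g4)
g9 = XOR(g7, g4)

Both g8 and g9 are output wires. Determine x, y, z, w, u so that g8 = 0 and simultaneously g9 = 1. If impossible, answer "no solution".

x=1 y=1 z=0 w=1 u=1

Check with x=1 y=1 z=0 w=1 u=1:
g1 = OR(u, z) = OR(1, 0) = 1
g2 = OR(g1, x) = OR(1, 1) = 1
g3 = OR(g2, g1) = OR(1, 1) = 1
g4 = XOR(g1, g3) = XOR(1, 1) = 0
g5 = NOR(w, y) = NOR(1, 1) = 0
g6 = XOR(g2, g5) = XOR(1, 0) = 1
g7 = OR(x, g6) = OR(1, 1) = 1
g8 = AND(y, g4) = AND(1, 0) = 0
g9 = XOR(g7, g4) = XOR(1, 0) = 1
So g8 = 0 and g9 = 1.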